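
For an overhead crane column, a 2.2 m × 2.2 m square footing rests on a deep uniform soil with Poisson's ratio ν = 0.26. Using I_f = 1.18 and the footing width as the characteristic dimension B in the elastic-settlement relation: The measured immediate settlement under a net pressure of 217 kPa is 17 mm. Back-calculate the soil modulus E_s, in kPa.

E_s ≈ 30900 kPa

S_e = q·B·(1−ν²)/E_s · I_f  ⇒  E_s = q·B·(1−ν²)·I_f / S_e.
E_s = 217 × 2.2 × 0.9324 × 1.18 / 0.017 = 30900 kPa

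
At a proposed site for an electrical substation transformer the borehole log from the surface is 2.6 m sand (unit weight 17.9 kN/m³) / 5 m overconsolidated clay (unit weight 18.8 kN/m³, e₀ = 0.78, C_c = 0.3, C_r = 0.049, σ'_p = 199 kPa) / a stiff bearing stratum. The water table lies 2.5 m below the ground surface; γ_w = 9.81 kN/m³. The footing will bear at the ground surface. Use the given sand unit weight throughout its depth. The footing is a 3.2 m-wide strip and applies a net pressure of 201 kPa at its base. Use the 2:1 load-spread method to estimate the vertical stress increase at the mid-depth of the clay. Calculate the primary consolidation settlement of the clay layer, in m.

Mid-depth of clay below the ground surface: z = 2.6 + 5/2 = 5.1 m.
Total vertical stress at mid-clay: σ_v = 17.9×2.6 + 18.8×2.5 = 93.54 kPa.
Pore pressure: u = 9.81×(5.1 − 2.5) = 25.506 kPa.
Initial effective stress: σ'_0 = σ_v − u = 93.54 − 25.506 = 68.034 kPa.
Stress increase at mid-clay by the 2:1 spreading method:
Δσ = qB/(B+z) = 201×3.2/(3.2+5.1) = 77.494 kPa
Final effective stress: σ'_f = 68.034 + 77.494 = 145.53 kPa.
σ'_f = 145.53 ≤ σ'_p = 199 kPa, so the clay remains overconsolidated and only the recompression index applies:
S_c = C_r·H/(1+e₀)·log₁₀(σ'_f/σ'_0) = 0.049×5/1.78×log₁₀(145.53/68.034)
    = 0.13764 × 0.33023 = 0.04545 m

S_c ≈ 0.0455 m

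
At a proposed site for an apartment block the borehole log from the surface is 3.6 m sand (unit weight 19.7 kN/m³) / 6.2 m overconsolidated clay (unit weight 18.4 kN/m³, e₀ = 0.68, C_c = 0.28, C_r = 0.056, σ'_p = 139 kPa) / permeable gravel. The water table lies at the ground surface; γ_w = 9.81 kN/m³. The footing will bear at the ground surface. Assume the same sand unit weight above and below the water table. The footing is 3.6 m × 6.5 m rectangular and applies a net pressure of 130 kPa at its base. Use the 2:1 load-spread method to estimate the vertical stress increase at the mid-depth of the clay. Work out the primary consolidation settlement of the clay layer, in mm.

Mid-depth of clay below the ground surface: z = 3.6 + 6.2/2 = 6.7 m.
Total vertical stress at mid-clay: σ_v = 19.7×3.6 + 18.4×3.1 = 127.96 kPa.
Pore pressure: u = 9.81×(6.7 − 0) = 65.727 kPa.
Initial effective stress: σ'_0 = σ_v − u = 127.96 − 65.727 = 62.233 kPa.
Stress increase at mid-clay by the 2:1 spreading method:
Δσ = qBL/((B+z)(L+z)) = 130×3.6×6.5/((3.6+6.7)(6.5+6.7)) = 22.374 kPa
Final effective stress: σ'_f = 62.233 + 22.374 = 84.607 kPa.
σ'_f = 84.607 ≤ σ'_p = 139 kPa, so the clay remains overconsolidated and only the recompression index applies:
S_c = C_r·H/(1+e₀)·log₁₀(σ'_f/σ'_0) = 0.056×6.2/1.68×log₁₀(84.607/62.233)
    = 0.20667 × 0.13339 = 0.02757 m

S_c ≈ 27.6 mm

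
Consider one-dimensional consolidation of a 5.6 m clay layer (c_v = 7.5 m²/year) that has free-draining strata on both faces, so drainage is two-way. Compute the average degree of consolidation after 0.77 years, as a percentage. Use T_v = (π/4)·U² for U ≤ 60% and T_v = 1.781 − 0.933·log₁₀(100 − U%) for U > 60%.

U ≈ 86.8 %

Drainage path length: H_d = H/2 = 2.8 m (double drainage).
T_v = c_v·t/H_d² = 7.5×0.77/2.8² = 0.73661.
T_v = 0.73661 corresponds to the U > 60% branch:
U = 1 − 10^((1.781 − T_v)/0.933)/100 = 0.8684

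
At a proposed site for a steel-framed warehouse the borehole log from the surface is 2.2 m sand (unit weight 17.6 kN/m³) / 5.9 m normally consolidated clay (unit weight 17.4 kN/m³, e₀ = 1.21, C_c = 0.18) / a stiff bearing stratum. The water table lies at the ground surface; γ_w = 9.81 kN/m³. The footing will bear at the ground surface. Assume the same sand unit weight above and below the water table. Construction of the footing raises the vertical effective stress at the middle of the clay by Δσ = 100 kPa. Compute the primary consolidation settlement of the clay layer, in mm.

Mid-depth of clay below the ground surface: z = 2.2 + 5.9/2 = 5.15 m.
Total vertical stress at mid-clay: σ_v = 17.6×2.2 + 17.4×2.95 = 90.05 kPa.
Pore pressure: u = 9.81×(5.15 − 0) = 50.522 kPa.
Initial effective stress: σ'_0 = σ_v − u = 90.05 − 50.522 = 39.528 kPa.
Final effective stress: σ'_f = σ'_0 + Δσ = 39.528 + 100 = 139.53 kPa.
Normally consolidated clay, so the full stress increment lies on the virgin compression line:
S_c = C_c·H/(1+e₀)·log₁₀(σ'_f/σ'_0) = 0.18×5.9/(1+1.21)×log₁₀(139.53/39.528)
    = 0.48054 × 0.54776 = 0.2632 m

S_c ≈ 263 mm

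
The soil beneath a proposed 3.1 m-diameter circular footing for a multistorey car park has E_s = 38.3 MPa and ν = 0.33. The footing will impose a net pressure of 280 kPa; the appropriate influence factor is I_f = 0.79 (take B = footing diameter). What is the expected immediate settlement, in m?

S_e ≈ 0.016 m

Immediate (elastic) settlement: S_e = q·B·(1−ν²)/E_s · I_f.
E_s = 38.3 MPa = 38300 kPa.
S_e = 280 × 3.1 × (1 − 0.33²) / 38300 × 0.79
    = 280 × 3.1 × 0.8911 / 38300 × 0.79
    = 0.01595 m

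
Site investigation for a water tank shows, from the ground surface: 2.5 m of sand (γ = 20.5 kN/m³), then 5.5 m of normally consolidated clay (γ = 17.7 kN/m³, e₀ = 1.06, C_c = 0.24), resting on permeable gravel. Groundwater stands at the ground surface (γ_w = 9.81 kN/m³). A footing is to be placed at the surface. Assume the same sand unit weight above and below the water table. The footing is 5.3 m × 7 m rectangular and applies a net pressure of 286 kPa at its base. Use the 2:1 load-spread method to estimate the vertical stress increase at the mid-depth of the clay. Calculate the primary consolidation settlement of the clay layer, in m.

Mid-depth of clay below the ground surface: z = 2.5 + 5.5/2 = 5.25 m.
Total vertical stress at mid-clay: σ_v = 20.5×2.5 + 17.7×2.75 = 99.925 kPa.
Pore pressure: u = 9.81×(5.25 − 0) = 51.503 kPa.
Initial effective stress: σ'_0 = σ_v − u = 99.925 − 51.503 = 48.422 kPa.
Stress increase at mid-clay by the 2:1 spreading method:
Δσ = qBL/((B+z)(L+z)) = 286×5.3×7/((5.3+5.25)(7+5.25)) = 82.102 kPa
Final effective stress: σ'_f = σ'_0 + Δσ = 48.422 + 82.102 = 130.52 kPa.
Normally consolidated clay, so the full stress increment lies on the virgin compression line:
S_c = C_c·H/(1+e₀)·log₁₀(σ'_f/σ'_0) = 0.24×5.5/(1+1.06)×log₁₀(130.52/48.422)
    = 0.64078 × 0.43063 = 0.2759 m

S_c ≈ 0.276 m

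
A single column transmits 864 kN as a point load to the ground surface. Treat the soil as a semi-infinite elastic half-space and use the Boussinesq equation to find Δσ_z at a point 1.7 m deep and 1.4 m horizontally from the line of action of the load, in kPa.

Boussinesq vertical stress below a point load on an elastic half-space:
Δσ_z = 3P/(2πz²) · [1 + (r/z)²]^(−5/2)
r/z = 1.4/1.7 = 0.82353; [1+(r/z)²]^(−5/2) = 0.27409.
Δσ_z = 3×864/(2π×1.7²) × 0.27409 = 142.74 × 0.27409 = 39.12 kPa

Δσ_z ≈ 39.1 kPa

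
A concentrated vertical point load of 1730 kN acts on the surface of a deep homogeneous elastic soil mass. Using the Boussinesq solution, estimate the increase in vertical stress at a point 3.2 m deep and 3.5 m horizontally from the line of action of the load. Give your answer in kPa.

Δσ_z ≈ 11.3 kPa

Boussinesq vertical stress below a point load on an elastic half-space:
Δσ_z = 3P/(2πz²) · [1 + (r/z)²]^(−5/2)
r/z = 3.5/3.2 = 1.0938; [1+(r/z)²]^(−5/2) = 0.13989.
Δσ_z = 3×1730/(2π×3.2²) × 0.13989 = 80.665 × 0.13989 = 11.28 kPa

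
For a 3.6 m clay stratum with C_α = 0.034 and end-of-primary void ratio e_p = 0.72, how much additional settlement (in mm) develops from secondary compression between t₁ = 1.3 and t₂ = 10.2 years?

Secondary compression: S_s = C_α·H/(1+e_p)·log₁₀(t₂/t₁)
S_s = 0.034×3.6/(1+0.72)×log₁₀(10.2/1.3)
    = 0.07116 × 0.8947 = 0.06367 m

S_s ≈ 63.7 mm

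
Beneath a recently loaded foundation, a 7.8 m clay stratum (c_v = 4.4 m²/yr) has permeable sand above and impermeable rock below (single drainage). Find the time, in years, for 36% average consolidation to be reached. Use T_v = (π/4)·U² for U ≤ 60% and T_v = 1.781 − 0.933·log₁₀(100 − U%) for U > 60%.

Drainage path length: H_d = H = 7.8 m (single drainage).
U ≤ 60%: T_v = (π/4)·U² = (π/4)×0.36² = 0.10179.
t = T_v·H_d²/c_v = 0.10179×7.8²/4.4 = 1.407 years.

t ≈ 1.41 years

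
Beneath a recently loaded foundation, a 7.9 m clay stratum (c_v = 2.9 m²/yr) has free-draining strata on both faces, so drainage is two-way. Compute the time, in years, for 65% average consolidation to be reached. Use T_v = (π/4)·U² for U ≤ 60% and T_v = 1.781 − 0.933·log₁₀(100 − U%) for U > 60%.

Drainage path length: H_d = H/2 = 3.95 m (double drainage).
U > 60%: T_v = 1.781 − 0.933·log₁₀(100 − 65) = 0.34038.
t = T_v·H_d²/c_v = 0.34038×3.95²/2.9 = 1.831 years.

t ≈ 1.83 years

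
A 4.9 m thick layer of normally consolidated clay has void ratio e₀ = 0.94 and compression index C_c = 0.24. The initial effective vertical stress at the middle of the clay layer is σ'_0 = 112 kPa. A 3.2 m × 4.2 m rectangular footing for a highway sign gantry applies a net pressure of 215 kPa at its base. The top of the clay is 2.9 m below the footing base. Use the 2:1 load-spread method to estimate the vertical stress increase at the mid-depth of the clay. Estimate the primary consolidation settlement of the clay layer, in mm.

Mid-depth of clay below the footing base: z = 2.9 + 4.9/2 = 5.35 m.
Stress increase at mid-clay by the 2:1 spreading method:
Δσ = qBL/((B+z)(L+z)) = 215×3.2×4.2/((3.2+5.35)(4.2+5.35)) = 35.389 kPa
Final effective stress: σ'_f = σ'_0 + Δσ = 112 + 35.389 = 147.39 kPa.
Normally consolidated clay, so the full stress increment lies on the virgin compression line:
S_c = C_c·H/(1+e₀)·log₁₀(σ'_f/σ'_0) = 0.24×4.9/(1+0.94)×log₁₀(147.39/112)
    = 0.60619 × 0.11925 = 0.07229 m

S_c ≈ 72.3 mm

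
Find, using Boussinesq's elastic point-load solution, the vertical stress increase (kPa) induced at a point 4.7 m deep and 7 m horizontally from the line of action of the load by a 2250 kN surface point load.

Boussinesq vertical stress below a point load on an elastic half-space:
Δσ_z = 3P/(2πz²) · [1 + (r/z)²]^(−5/2)
r/z = 7/4.7 = 1.4894; [1+(r/z)²]^(−5/2) = 0.053823.
Δσ_z = 3×2250/(2π×4.7²) × 0.053823 = 48.633 × 0.053823 = 2.618 kPa

Δσ_z ≈ 2.62 kPa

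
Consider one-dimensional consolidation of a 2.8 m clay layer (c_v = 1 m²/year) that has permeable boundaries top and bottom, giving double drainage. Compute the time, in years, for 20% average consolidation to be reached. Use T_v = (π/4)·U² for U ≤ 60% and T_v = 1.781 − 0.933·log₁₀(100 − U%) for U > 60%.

t ≈ 0.0616 years

Drainage path length: H_d = H/2 = 1.4 m (double drainage).
U ≤ 60%: T_v = (π/4)·U² = (π/4)×0.2² = 0.031416.
t = T_v·H_d²/c_v = 0.031416×1.4²/1 = 0.06158 years.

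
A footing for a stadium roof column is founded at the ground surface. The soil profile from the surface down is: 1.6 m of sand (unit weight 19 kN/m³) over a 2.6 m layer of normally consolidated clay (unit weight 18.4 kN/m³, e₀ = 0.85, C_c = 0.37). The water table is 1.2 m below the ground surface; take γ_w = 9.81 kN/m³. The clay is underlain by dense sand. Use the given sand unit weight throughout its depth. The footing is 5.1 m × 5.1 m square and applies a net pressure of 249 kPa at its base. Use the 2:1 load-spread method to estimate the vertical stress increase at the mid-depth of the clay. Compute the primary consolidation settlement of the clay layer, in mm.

S_c ≈ 295 mm

Mid-depth of clay below the ground surface: z = 1.6 + 2.6/2 = 2.9 m.
Total vertical stress at mid-clay: σ_v = 19×1.6 + 18.4×1.3 = 54.32 kPa.
Pore pressure: u = 9.81×(2.9 − 1.2) = 16.677 kPa.
Initial effective stress: σ'_0 = σ_v − u = 54.32 − 16.677 = 37.643 kPa.
Stress increase at mid-clay by the 2:1 spreading method:
Δσ = qBL/((B+z)(L+z)) = 249×5.1×5.1/((5.1+2.9)(5.1+2.9)) = 101.2 kPa
Final effective stress: σ'_f = σ'_0 + Δσ = 37.643 + 101.2 = 138.84 kPa.
Normally consolidated clay, so the full stress increment lies on the virgin compression line:
S_c = C_c·H/(1+e₀)·log₁₀(σ'_f/σ'_0) = 0.37×2.6/(1+0.85)×log₁₀(138.84/37.643)
    = 0.52 × 0.56683 = 0.2948 m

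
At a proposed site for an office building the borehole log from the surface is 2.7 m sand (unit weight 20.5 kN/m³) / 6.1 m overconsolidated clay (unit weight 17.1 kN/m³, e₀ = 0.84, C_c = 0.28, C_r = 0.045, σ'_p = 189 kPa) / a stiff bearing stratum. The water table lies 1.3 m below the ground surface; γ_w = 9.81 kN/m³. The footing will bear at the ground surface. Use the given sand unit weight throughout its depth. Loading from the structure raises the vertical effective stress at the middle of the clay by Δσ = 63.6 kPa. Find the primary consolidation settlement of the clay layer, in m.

S_c ≈ 0.0448 m

Mid-depth of clay below the ground surface: z = 2.7 + 6.1/2 = 5.75 m.
Total vertical stress at mid-clay: σ_v = 20.5×2.7 + 17.1×3.05 = 107.5 kPa.
Pore pressure: u = 9.81×(5.75 − 1.3) = 43.655 kPa.
Initial effective stress: σ'_0 = σ_v − u = 107.5 − 43.655 = 63.845 kPa.
Final effective stress: σ'_f = 63.845 + 63.6 = 127.44 kPa.
σ'_f = 127.44 ≤ σ'_p = 189 kPa, so the clay remains overconsolidated and only the recompression index applies:
S_c = C_r·H/(1+e₀)·log₁₀(σ'_f/σ'_0) = 0.045×6.1/1.84×log₁₀(127.44/63.845)
    = 0.14918 × 0.30018 = 0.04478 m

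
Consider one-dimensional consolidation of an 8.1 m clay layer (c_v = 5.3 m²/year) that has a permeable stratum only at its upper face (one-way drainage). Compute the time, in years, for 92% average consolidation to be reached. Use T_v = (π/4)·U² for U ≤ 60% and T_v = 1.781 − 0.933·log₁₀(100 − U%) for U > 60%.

Drainage path length: H_d = H = 8.1 m (single drainage).
U > 60%: T_v = 1.781 − 0.933·log₁₀(100 − 92) = 0.93842.
t = T_v·H_d²/c_v = 0.93842×8.1²/5.3 = 11.62 years.

t ≈ 11.6 years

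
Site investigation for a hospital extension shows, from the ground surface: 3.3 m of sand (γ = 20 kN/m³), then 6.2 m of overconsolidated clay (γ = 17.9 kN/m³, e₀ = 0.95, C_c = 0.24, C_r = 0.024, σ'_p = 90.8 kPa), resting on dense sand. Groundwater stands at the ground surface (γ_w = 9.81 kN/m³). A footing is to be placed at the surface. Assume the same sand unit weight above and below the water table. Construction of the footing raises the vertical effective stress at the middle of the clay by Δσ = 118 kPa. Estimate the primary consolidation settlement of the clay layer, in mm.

Mid-depth of clay below the ground surface: z = 3.3 + 6.2/2 = 6.4 m.
Total vertical stress at mid-clay: σ_v = 20×3.3 + 17.9×3.1 = 121.49 kPa.
Pore pressure: u = 9.81×(6.4 − 0) = 62.784 kPa.
Initial effective stress: σ'_0 = σ_v − u = 121.49 − 62.784 = 58.706 kPa.
Final effective stress: σ'_f = 58.706 + 118 = 176.71 kPa.
σ'_f = 176.71 > σ'_p = 90.8 kPa, so the stress path crosses the preconsolidation pressure — recompression up to σ'_p, then virgin compression beyond:
S_c = H/(1+e₀)·[C_r·log₁₀(σ'_p/σ'_0) + C_c·log₁₀(σ'_f/σ'_p)]
    = 6.2/1.95 × [0.024×log₁₀(90.8/58.706) + 0.24×log₁₀(176.71/90.8)]
    = 3.1795 × [0.0045457 + 0.069402] = 0.2351 m

S_c ≈ 235 mm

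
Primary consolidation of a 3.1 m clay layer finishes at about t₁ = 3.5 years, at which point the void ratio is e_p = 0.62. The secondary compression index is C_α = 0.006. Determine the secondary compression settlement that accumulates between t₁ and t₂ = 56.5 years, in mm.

Secondary compression: S_s = C_α·H/(1+e_p)·log₁₀(t₂/t₁)
S_s = 0.006×3.1/(1+0.62)×log₁₀(56.5/3.5)
    = 0.01148 × 1.208 = 0.01387 m

S_s ≈ 13.9 mm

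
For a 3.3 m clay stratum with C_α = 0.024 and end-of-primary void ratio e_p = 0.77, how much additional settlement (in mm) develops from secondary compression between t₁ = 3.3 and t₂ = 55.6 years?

S_s ≈ 54.9 mm

Secondary compression: S_s = C_α·H/(1+e_p)·log₁₀(t₂/t₁)
S_s = 0.024×3.3/(1+0.77)×log₁₀(55.6/3.3)
    = 0.04475 × 1.227 = 0.05488 m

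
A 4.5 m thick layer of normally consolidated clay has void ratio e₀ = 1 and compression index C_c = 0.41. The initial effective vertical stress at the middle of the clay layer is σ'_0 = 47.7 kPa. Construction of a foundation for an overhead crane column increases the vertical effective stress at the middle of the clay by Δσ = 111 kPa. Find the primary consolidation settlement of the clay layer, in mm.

S_c ≈ 482 mm

Final effective stress: σ'_f = σ'_0 + Δσ = 47.7 + 111 = 158.7 kPa.
Normally consolidated clay, so the full stress increment lies on the virgin compression line:
S_c = C_c·H/(1+e₀)·log₁₀(σ'_f/σ'_0) = 0.41×4.5/(1+1)×log₁₀(158.7/47.7)
    = 0.9225 × 0.52206 = 0.4816 m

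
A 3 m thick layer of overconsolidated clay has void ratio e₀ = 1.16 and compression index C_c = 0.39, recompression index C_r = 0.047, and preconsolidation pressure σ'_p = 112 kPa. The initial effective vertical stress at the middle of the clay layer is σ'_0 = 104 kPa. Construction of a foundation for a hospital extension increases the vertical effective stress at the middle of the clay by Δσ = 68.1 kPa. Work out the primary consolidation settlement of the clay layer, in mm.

Final effective stress: σ'_f = 104 + 68.1 = 172.1 kPa.
σ'_f = 172.1 > σ'_p = 112 kPa, so the stress path crosses the preconsolidation pressure — recompression up to σ'_p, then virgin compression beyond:
S_c = H/(1+e₀)·[C_r·log₁₀(σ'_p/σ'_0) + C_c·log₁₀(σ'_f/σ'_p)]
    = 3/2.16 × [0.047×log₁₀(112/104) + 0.39×log₁₀(172.1/112)]
    = 1.3889 × [0.0015127 + 0.07276] = 0.1032 m

S_c ≈ 103 mm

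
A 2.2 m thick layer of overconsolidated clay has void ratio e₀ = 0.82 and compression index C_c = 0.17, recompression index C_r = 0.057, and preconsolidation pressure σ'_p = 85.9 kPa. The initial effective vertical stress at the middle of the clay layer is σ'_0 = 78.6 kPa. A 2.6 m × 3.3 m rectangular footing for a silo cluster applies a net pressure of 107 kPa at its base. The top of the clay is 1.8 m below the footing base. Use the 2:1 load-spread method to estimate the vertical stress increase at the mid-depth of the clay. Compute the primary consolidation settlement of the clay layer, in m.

Mid-depth of clay below the footing base: z = 1.8 + 2.2/2 = 2.9 m.
Stress increase at mid-clay by the 2:1 spreading method:
Δσ = qBL/((B+z)(L+z)) = 107×2.6×3.3/((2.6+2.9)(3.3+2.9)) = 26.923 kPa
Final effective stress: σ'_f = 78.6 + 26.923 = 105.52 kPa.
σ'_f = 105.52 > σ'_p = 85.9 kPa, so the stress path crosses the preconsolidation pressure — recompression up to σ'_p, then virgin compression beyond:
S_c = H/(1+e₀)·[C_r·log₁₀(σ'_p/σ'_0) + C_c·log₁₀(σ'_f/σ'_p)]
    = 2.2/1.82 × [0.057×log₁₀(85.9/78.6) + 0.17×log₁₀(105.52/85.9)]
    = 1.2088 × [0.0021985 + 0.015188] = 0.02102 m

S_c ≈ 0.021 m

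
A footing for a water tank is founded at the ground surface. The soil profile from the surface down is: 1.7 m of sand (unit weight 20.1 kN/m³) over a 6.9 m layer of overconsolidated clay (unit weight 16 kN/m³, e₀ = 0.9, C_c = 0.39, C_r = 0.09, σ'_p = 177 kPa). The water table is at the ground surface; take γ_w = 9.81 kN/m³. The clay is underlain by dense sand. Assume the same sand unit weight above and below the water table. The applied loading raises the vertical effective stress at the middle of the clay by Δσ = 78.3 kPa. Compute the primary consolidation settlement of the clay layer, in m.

S_c ≈ 0.157 m

Mid-depth of clay below the ground surface: z = 1.7 + 6.9/2 = 5.15 m.
Total vertical stress at mid-clay: σ_v = 20.1×1.7 + 16×3.45 = 89.37 kPa.
Pore pressure: u = 9.81×(5.15 − 0) = 50.522 kPa.
Initial effective stress: σ'_0 = σ_v − u = 89.37 − 50.522 = 38.848 kPa.
Final effective stress: σ'_f = 38.848 + 78.3 = 117.15 kPa.
σ'_f = 117.15 ≤ σ'_p = 177 kPa, so the clay remains overconsolidated and only the recompression index applies:
S_c = C_r·H/(1+e₀)·log₁₀(σ'_f/σ'_0) = 0.09×6.9/1.9×log₁₀(117.15/38.848)
    = 0.32684 × 0.47937 = 0.1567 m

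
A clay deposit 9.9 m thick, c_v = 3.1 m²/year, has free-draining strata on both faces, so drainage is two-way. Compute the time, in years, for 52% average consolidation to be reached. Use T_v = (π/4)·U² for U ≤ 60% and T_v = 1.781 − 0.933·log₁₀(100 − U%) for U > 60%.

Drainage path length: H_d = H/2 = 4.95 m (double drainage).
U ≤ 60%: T_v = (π/4)·U² = (π/4)×0.52² = 0.21237.
t = T_v·H_d²/c_v = 0.21237×4.95²/3.1 = 1.679 years.

t ≈ 1.68 years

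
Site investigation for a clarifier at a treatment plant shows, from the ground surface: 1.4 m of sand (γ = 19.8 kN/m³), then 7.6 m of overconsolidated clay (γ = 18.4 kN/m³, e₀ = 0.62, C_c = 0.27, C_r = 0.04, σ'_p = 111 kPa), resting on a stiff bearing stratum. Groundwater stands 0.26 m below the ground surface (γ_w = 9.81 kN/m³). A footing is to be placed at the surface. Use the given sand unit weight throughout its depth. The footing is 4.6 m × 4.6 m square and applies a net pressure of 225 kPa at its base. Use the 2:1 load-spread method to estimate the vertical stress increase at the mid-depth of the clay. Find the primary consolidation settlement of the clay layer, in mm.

Mid-depth of clay below the ground surface: z = 1.4 + 7.6/2 = 5.2 m.
Total vertical stress at mid-clay: σ_v = 19.8×1.4 + 18.4×3.8 = 97.64 kPa.
Pore pressure: u = 9.81×(5.2 − 0.26) = 48.461 kPa.
Initial effective stress: σ'_0 = σ_v − u = 97.64 − 48.461 = 49.179 kPa.
Stress increase at mid-clay by the 2:1 spreading method:
Δσ = qBL/((B+z)(L+z)) = 225×4.6×4.6/((4.6+5.2)(4.6+5.2)) = 49.573 kPa
Final effective stress: σ'_f = 49.179 + 49.573 = 98.752 kPa.
σ'_f = 98.752 ≤ σ'_p = 111 kPa, so the clay remains overconsolidated and only the recompression index applies:
S_c = C_r·H/(1+e₀)·log₁₀(σ'_f/σ'_0) = 0.04×7.6/1.62×log₁₀(98.752/49.179)
    = 0.18766 × 0.30277 = 0.05682 m

S_c ≈ 56.8 mm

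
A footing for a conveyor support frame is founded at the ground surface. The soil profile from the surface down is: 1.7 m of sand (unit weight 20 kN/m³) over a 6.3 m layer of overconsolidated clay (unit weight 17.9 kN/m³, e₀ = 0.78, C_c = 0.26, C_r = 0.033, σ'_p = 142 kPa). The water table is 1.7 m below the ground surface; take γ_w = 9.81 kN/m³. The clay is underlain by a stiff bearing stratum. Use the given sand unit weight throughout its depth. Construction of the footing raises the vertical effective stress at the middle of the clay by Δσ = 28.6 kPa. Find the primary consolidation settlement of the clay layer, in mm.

S_c ≈ 19.9 mm

Mid-depth of clay below the ground surface: z = 1.7 + 6.3/2 = 4.85 m.
Total vertical stress at mid-clay: σ_v = 20×1.7 + 17.9×3.15 = 90.385 kPa.
Pore pressure: u = 9.81×(4.85 − 1.7) = 30.902 kPa.
Initial effective stress: σ'_0 = σ_v − u = 90.385 − 30.902 = 59.483 kPa.
Final effective stress: σ'_f = 59.483 + 28.6 = 88.083 kPa.
σ'_f = 88.083 ≤ σ'_p = 142 kPa, so the clay remains overconsolidated and only the recompression index applies:
S_c = C_r·H/(1+e₀)·log₁₀(σ'_f/σ'_0) = 0.033×6.3/1.78×log₁₀(88.083/59.483)
    = 0.1168 × 0.1705 = 0.01991 m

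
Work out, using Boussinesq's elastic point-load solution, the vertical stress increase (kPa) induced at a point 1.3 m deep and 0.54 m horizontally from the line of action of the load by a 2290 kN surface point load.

Δσ_z ≈ 435 kPa

Boussinesq vertical stress below a point load on an elastic half-space:
Δσ_z = 3P/(2πz²) · [1 + (r/z)²]^(−5/2)
r/z = 0.54/1.3 = 0.41538; [1+(r/z)²]^(−5/2) = 0.6717.
Δσ_z = 3×2290/(2π×1.3²) × 0.6717 = 646.98 × 0.6717 = 434.6 kPa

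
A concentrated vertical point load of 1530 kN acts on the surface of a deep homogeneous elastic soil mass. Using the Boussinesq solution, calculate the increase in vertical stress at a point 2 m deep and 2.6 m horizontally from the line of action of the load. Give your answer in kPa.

Δσ_z ≈ 15.4 kPa

Boussinesq vertical stress below a point load on an elastic half-space:
Δσ_z = 3P/(2πz²) · [1 + (r/z)²]^(−5/2)
r/z = 2.6/2 = 1.3; [1+(r/z)²]^(−5/2) = 0.08426.
Δσ_z = 3×1530/(2π×2²) × 0.08426 = 182.63 × 0.08426 = 15.39 kPa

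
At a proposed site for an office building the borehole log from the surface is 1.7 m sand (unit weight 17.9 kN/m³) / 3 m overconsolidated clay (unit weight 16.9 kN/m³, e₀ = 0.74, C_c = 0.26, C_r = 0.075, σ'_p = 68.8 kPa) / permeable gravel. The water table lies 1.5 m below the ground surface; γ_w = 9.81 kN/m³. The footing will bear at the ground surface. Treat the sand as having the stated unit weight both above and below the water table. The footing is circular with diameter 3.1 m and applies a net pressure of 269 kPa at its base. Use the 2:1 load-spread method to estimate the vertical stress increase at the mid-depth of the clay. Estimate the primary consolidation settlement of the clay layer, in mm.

S_c ≈ 113 mm

Mid-depth of clay below the ground surface: z = 1.7 + 3/2 = 3.2 m.
Total vertical stress at mid-clay: σ_v = 17.9×1.7 + 16.9×1.5 = 55.78 kPa.
Pore pressure: u = 9.81×(3.2 − 1.5) = 16.677 kPa.
Initial effective stress: σ'_0 = σ_v − u = 55.78 − 16.677 = 39.103 kPa.
Stress increase at mid-clay by the 2:1 spreading method:
Δσ ≈ qD²/(D+z)² = 269×3.1²/(3.1+3.2)² = 65.132 kPa
Final effective stress: σ'_f = 39.103 + 65.132 = 104.24 kPa.
σ'_f = 104.24 > σ'_p = 68.8 kPa, so the stress path crosses the preconsolidation pressure — recompression up to σ'_p, then virgin compression beyond:
S_c = H/(1+e₀)·[C_r·log₁₀(σ'_p/σ'_0) + C_c·log₁₀(σ'_f/σ'_p)]
    = 3/1.74 × [0.075×log₁₀(68.8/39.103) + 0.26×log₁₀(104.24/68.8)]
    = 1.7241 × [0.018403 + 0.046916] = 0.1126 m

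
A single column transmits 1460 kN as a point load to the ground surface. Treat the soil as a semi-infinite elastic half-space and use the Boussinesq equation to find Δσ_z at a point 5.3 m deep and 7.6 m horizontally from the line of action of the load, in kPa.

Boussinesq vertical stress below a point load on an elastic half-space:
Δσ_z = 3P/(2πz²) · [1 + (r/z)²]^(−5/2)
r/z = 7.6/5.3 = 1.434; [1+(r/z)²]^(−5/2) = 0.061239.
Δσ_z = 3×1460/(2π×5.3²) × 0.061239 = 24.817 × 0.061239 = 1.52 kPa

Δσ_z ≈ 1.52 kPa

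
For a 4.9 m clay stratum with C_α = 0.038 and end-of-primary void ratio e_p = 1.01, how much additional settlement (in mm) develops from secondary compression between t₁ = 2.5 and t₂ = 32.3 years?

S_s ≈ 103 mm

Secondary compression: S_s = C_α·H/(1+e_p)·log₁₀(t₂/t₁)
S_s = 0.038×4.9/(1+1.01)×log₁₀(32.3/2.5)
    = 0.09264 × 1.111 = 0.1029 m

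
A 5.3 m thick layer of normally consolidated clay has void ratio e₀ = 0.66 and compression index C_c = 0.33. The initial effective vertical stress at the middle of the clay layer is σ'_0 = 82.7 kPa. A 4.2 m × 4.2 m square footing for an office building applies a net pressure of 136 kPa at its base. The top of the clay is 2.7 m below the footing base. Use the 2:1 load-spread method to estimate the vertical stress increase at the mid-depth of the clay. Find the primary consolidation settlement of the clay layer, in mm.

Mid-depth of clay below the footing base: z = 2.7 + 5.3/2 = 5.35 m.
Stress increase at mid-clay by the 2:1 spreading method:
Δσ = qBL/((B+z)(L+z)) = 136×4.2×4.2/((4.2+5.35)(4.2+5.35)) = 26.305 kPa
Final effective stress: σ'_f = σ'_0 + Δσ = 82.7 + 26.305 = 109 kPa.
Normally consolidated clay, so the full stress increment lies on the virgin compression line:
S_c = C_c·H/(1+e₀)·log₁₀(σ'_f/σ'_0) = 0.33×5.3/(1+0.66)×log₁₀(109/82.7)
    = 1.0536 × 0.11992 = 0.1263 m

S_c ≈ 126 mm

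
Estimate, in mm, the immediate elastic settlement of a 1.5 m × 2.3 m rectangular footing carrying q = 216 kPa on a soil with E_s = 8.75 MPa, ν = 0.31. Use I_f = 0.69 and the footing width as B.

S_e ≈ 23.1 mm

Immediate (elastic) settlement: S_e = q·B·(1−ν²)/E_s · I_f.
E_s = 8.75 MPa = 8750 kPa.
S_e = 216 × 1.5 × (1 − 0.31²) / 8750 × 0.69
    = 216 × 1.5 × 0.9039 / 8750 × 0.69
    = 0.02309 m = 23.09 mm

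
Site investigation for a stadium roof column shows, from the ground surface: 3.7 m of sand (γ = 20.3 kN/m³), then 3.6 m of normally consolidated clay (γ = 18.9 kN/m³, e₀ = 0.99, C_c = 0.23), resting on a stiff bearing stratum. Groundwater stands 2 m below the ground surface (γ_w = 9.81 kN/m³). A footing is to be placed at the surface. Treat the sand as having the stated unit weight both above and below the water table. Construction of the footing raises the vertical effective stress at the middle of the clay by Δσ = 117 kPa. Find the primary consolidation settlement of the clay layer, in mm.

Mid-depth of clay below the ground surface: z = 3.7 + 3.6/2 = 5.5 m.
Total vertical stress at mid-clay: σ_v = 20.3×3.7 + 18.9×1.8 = 109.13 kPa.
Pore pressure: u = 9.81×(5.5 − 2) = 34.335 kPa.
Initial effective stress: σ'_0 = σ_v − u = 109.13 − 34.335 = 74.795 kPa.
Final effective stress: σ'_f = σ'_0 + Δσ = 74.795 + 117 = 191.8 kPa.
Normally consolidated clay, so the full stress increment lies on the virgin compression line:
S_c = C_c·H/(1+e₀)·log₁₀(σ'_f/σ'_0) = 0.23×3.6/(1+0.99)×log₁₀(191.8/74.795)
    = 0.41608 × 0.40898 = 0.1702 m

S_c ≈ 170 mm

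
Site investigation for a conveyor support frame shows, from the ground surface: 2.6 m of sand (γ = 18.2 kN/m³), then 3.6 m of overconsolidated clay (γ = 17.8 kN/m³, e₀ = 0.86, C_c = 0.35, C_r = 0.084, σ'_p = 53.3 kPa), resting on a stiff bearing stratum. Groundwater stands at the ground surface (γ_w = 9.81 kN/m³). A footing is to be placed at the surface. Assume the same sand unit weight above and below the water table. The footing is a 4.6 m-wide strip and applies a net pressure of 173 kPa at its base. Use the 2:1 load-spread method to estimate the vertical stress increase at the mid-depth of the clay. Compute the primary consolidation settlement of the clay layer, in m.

Mid-depth of clay below the ground surface: z = 2.6 + 3.6/2 = 4.4 m.
Total vertical stress at mid-clay: σ_v = 18.2×2.6 + 17.8×1.8 = 79.36 kPa.
Pore pressure: u = 9.81×(4.4 − 0) = 43.164 kPa.
Initial effective stress: σ'_0 = σ_v − u = 79.36 − 43.164 = 36.196 kPa.
Stress increase at mid-clay by the 2:1 spreading method:
Δσ = qB/(B+z) = 173×4.6/(4.6+4.4) = 88.422 kPa
Final effective stress: σ'_f = 36.196 + 88.422 = 124.62 kPa.
σ'_f = 124.62 > σ'_p = 53.3 kPa, so the stress path crosses the preconsolidation pressure — recompression up to σ'_p, then virgin compression beyond:
S_c = H/(1+e₀)·[C_r·log₁₀(σ'_p/σ'_0) + C_c·log₁₀(σ'_f/σ'_p)]
    = 3.6/1.86 × [0.084×log₁₀(53.3/36.196) + 0.35×log₁₀(124.62/53.3)]
    = 1.9355 × [0.014118 + 0.1291] = 0.2772 m

S_c ≈ 0.277 m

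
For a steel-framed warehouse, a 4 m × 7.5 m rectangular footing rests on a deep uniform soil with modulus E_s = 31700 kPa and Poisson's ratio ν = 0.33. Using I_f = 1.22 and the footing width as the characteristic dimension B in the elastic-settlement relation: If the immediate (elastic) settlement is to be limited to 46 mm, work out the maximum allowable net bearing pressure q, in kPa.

q ≈ 335 kPa

S_e = q·B·(1−ν²)/E_s · I_f  ⇒  q = S_e·E_s / (B·(1−ν²)·I_f).
q = 0.046 × 31700 / (4 × 0.8911 × 1.22) = 335.3 kPa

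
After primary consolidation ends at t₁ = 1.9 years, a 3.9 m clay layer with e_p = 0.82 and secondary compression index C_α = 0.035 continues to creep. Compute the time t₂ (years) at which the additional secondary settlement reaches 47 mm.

S_s = C_α·H/(1+e_p)·log₁₀(t₂/t₁) ⇒ log₁₀(t₂/t₁) = S_s·(1+e_p)/(C_α·H).
log₁₀(t₂/t₁) = 0.047 × (1+0.82) / (0.035×3.9) = 0.6267
t₂ = t₁ × 10^0.6267 = 1.9 × 4.233 = 8.043 years

t₂ ≈ 8.04 years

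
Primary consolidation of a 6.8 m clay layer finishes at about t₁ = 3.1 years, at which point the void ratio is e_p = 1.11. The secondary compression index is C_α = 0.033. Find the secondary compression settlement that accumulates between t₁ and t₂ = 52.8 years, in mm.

S_s ≈ 131 mm

Secondary compression: S_s = C_α·H/(1+e_p)·log₁₀(t₂/t₁)
S_s = 0.033×6.8/(1+1.11)×log₁₀(52.8/3.1)
    = 0.1064 × 1.231 = 0.1309 m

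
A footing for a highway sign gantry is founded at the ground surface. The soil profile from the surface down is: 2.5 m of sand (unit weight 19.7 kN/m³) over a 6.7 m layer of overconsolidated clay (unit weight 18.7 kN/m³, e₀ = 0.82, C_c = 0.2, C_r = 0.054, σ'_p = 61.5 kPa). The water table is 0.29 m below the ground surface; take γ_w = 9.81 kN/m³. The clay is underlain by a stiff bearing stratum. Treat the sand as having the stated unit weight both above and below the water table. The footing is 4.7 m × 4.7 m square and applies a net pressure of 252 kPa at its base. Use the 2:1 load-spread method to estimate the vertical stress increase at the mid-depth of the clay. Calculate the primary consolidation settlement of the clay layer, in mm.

Mid-depth of clay below the ground surface: z = 2.5 + 6.7/2 = 5.85 m.
Total vertical stress at mid-clay: σ_v = 19.7×2.5 + 18.7×3.35 = 111.89 kPa.
Pore pressure: u = 9.81×(5.85 − 0.29) = 54.544 kPa.
Initial effective stress: σ'_0 = σ_v − u = 111.89 − 54.544 = 57.346 kPa.
Stress increase at mid-clay by the 2:1 spreading method:
Δσ = qBL/((B+z)(L+z)) = 252×4.7×4.7/((4.7+5.85)(4.7+5.85)) = 50.014 kPa
Final effective stress: σ'_f = 57.346 + 50.014 = 107.36 kPa.
σ'_f = 107.36 > σ'_p = 61.5 kPa, so the stress path crosses the preconsolidation pressure — recompression up to σ'_p, then virgin compression beyond:
S_c = H/(1+e₀)·[C_r·log₁₀(σ'_p/σ'_0) + C_c·log₁₀(σ'_f/σ'_p)]
    = 6.7/1.82 × [0.054×log₁₀(61.5/57.346) + 0.2×log₁₀(107.36/61.5)]
    = 3.6813 × [0.0016401 + 0.048393] = 0.1842 m

S_c ≈ 184 mm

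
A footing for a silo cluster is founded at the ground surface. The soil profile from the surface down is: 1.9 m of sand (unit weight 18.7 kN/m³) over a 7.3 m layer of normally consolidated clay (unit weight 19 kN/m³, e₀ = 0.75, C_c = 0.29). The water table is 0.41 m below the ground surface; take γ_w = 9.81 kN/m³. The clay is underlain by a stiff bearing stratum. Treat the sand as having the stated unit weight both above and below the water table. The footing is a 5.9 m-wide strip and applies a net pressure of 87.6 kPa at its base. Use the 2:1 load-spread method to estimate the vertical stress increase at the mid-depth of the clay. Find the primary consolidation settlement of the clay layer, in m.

S_c ≈ 0.317 m

Mid-depth of clay below the ground surface: z = 1.9 + 7.3/2 = 5.55 m.
Total vertical stress at mid-clay: σ_v = 18.7×1.9 + 19×3.65 = 104.88 kPa.
Pore pressure: u = 9.81×(5.55 − 0.41) = 50.423 kPa.
Initial effective stress: σ'_0 = σ_v − u = 104.88 − 50.423 = 54.457 kPa.
Stress increase at mid-clay by the 2:1 spreading method:
Δσ = qB/(B+z) = 87.6×5.9/(5.9+5.55) = 45.139 kPa
Final effective stress: σ'_f = σ'_0 + Δσ = 54.457 + 45.139 = 99.596 kPa.
Normally consolidated clay, so the full stress increment lies on the virgin compression line:
S_c = C_c·H/(1+e₀)·log₁₀(σ'_f/σ'_0) = 0.29×7.3/(1+0.75)×log₁₀(99.596/54.457)
    = 1.2097 × 0.26219 = 0.3172 m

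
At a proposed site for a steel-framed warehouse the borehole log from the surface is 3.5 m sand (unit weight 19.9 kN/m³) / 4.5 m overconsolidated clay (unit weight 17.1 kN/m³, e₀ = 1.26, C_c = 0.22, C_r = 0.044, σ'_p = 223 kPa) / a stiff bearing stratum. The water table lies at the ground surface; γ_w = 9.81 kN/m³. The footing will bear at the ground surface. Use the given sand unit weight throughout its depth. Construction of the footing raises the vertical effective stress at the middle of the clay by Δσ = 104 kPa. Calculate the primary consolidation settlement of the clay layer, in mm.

Mid-depth of clay below the ground surface: z = 3.5 + 4.5/2 = 5.75 m.
Total vertical stress at mid-clay: σ_v = 19.9×3.5 + 17.1×2.25 = 108.12 kPa.
Pore pressure: u = 9.81×(5.75 − 0) = 56.408 kPa.
Initial effective stress: σ'_0 = σ_v − u = 108.12 − 56.408 = 51.712 kPa.
Final effective stress: σ'_f = 51.712 + 104 = 155.71 kPa.
σ'_f = 155.71 ≤ σ'_p = 223 kPa, so the clay remains overconsolidated and only the recompression index applies:
S_c = C_r·H/(1+e₀)·log₁₀(σ'_f/σ'_0) = 0.044×4.5/2.26×log₁₀(155.71/51.712)
    = 0.087613 × 0.47873 = 0.04194 m

S_c ≈ 41.9 mm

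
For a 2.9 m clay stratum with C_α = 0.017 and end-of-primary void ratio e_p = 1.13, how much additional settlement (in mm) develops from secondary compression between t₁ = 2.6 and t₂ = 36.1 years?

S_s ≈ 26.4 mm

Secondary compression: S_s = C_α·H/(1+e_p)·log₁₀(t₂/t₁)
S_s = 0.017×2.9/(1+1.13)×log₁₀(36.1/2.6)
    = 0.02315 × 1.143 = 0.02644 m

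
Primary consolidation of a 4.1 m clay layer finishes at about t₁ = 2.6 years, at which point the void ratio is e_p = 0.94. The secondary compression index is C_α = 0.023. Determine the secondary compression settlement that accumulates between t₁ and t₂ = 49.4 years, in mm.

Secondary compression: S_s = C_α·H/(1+e_p)·log₁₀(t₂/t₁)
S_s = 0.023×4.1/(1+0.94)×log₁₀(49.4/2.6)
    = 0.04861 × 1.279 = 0.06216 m

S_s ≈ 62.2 mm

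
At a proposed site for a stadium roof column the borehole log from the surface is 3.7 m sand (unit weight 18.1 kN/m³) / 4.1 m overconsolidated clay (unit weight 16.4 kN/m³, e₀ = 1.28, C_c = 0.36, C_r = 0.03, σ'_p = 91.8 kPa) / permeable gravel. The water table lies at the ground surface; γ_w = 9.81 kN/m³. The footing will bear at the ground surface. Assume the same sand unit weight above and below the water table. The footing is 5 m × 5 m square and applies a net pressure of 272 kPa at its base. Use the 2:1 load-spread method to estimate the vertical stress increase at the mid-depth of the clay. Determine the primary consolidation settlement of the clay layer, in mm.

S_c ≈ 49.6 mm

Mid-depth of clay below the ground surface: z = 3.7 + 4.1/2 = 5.75 m.
Total vertical stress at mid-clay: σ_v = 18.1×3.7 + 16.4×2.05 = 100.59 kPa.
Pore pressure: u = 9.81×(5.75 − 0) = 56.408 kPa.
Initial effective stress: σ'_0 = σ_v − u = 100.59 − 56.408 = 44.182 kPa.
Stress increase at mid-clay by the 2:1 spreading method:
Δσ = qBL/((B+z)(L+z)) = 272×5×5/((5+5.75)(5+5.75)) = 58.843 kPa
Final effective stress: σ'_f = 44.182 + 58.843 = 103.03 kPa.
σ'_f = 103.03 > σ'_p = 91.8 kPa, so the stress path crosses the preconsolidation pressure — recompression up to σ'_p, then virgin compression beyond:
S_c = H/(1+e₀)·[C_r·log₁₀(σ'_p/σ'_0) + C_c·log₁₀(σ'_f/σ'_p)]
    = 4.1/2.28 × [0.03×log₁₀(91.8/44.182) + 0.36×log₁₀(103.03/91.8)]
    = 1.7982 × [0.0095279 + 0.018044] = 0.04958 m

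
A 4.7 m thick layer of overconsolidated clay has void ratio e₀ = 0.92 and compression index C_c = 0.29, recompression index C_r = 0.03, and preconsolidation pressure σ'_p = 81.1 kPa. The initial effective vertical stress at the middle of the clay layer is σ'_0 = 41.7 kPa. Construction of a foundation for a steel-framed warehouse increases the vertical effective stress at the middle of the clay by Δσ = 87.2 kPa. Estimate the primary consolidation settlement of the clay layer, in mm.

S_c ≈ 164 mm

Final effective stress: σ'_f = 41.7 + 87.2 = 128.9 kPa.
σ'_f = 128.9 > σ'_p = 81.1 kPa, so the stress path crosses the preconsolidation pressure — recompression up to σ'_p, then virgin compression beyond:
S_c = H/(1+e₀)·[C_r·log₁₀(σ'_p/σ'_0) + C_c·log₁₀(σ'_f/σ'_p)]
    = 4.7/1.92 × [0.03×log₁₀(81.1/41.7) + 0.29×log₁₀(128.9/81.1)]
    = 2.4479 × [0.0086665 + 0.058357] = 0.1641 m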